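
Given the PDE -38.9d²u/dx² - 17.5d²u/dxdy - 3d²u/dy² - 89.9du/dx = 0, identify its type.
The second-order coefficients are A = -38.9, B = -17.5, C = -3. Since B² - 4AC = -160.55 < 0, this is an elliptic PDE.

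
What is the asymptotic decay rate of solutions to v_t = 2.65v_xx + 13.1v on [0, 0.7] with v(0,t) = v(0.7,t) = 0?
Eigenvalues: λₙ = 2.65n²π²/0.7² - 13.1.
First three modes:
  n=1: λ₁ = 2.65π²/0.7² - 13.1 ≈ 40.276
  n=2: λ₂ = 10.6π²/0.7² - 13.1 ≈ 200.406
  n=3: λ₃ = 23.85π²/0.7² - 13.1 ≈ 467.288
Since 2.65π²/0.7² ≈ 53.376 > 13.1, all λₙ > 0.
The n=1 mode decays slowest → dominates as t → ∞.
Asymptotic: v ~ c₁ sin(πx/0.7) e^{-λ₁t} with decay rate λ₁ ≈ 40.276.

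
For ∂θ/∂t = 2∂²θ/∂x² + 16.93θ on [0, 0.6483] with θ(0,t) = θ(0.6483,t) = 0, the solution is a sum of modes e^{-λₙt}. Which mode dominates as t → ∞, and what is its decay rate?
Eigenvalues: λₙ = 2n²π²/0.6483² - 16.93.
First three modes:
  n=1: λ₁ = 2π²/0.6483² - 16.93 ≈ 30.035
  n=2: λ₂ = 8π²/0.6483² - 16.93 ≈ 170.931
  n=3: λ₃ = 18π²/0.6483² - 16.93 ≈ 405.758
Since 2π²/0.6483² ≈ 46.965 > 16.93, all λₙ > 0.
The n=1 mode decays slowest → dominates as t → ∞.
Asymptotic: θ ~ c₁ sin(πx/0.6483) e^{-λ₁t} with decay rate λ₁ ≈ 30.035.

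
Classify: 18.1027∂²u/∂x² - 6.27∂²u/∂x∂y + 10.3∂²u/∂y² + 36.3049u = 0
Elliptic (discriminant = -706.51834).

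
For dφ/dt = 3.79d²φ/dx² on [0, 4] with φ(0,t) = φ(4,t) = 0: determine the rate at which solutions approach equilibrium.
Eigenvalues: λₙ = 3.79n²π²/4².
First three modes:
  n=1: λ₁ = 3.79π²/4² ≈ 2.338
  n=2: λ₂ = 15.16π²/4² ≈ 9.351 (4× faster decay)
  n=3: λ₃ = 34.11π²/4² ≈ 21.041 (9× faster decay)
As t → ∞, higher modes decay exponentially faster. The n=1 mode dominates: φ ~ c₁ sin(πx/4) e^{-λ₁t}.
Decay rate: λ₁ = 3.79π²/4² ≈ 2.338.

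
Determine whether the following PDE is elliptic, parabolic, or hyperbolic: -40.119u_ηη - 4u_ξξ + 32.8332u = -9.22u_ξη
Rewriting in standard form: -4u_ξξ + 9.22u_ξη - 40.119u_ηη + 32.8332u = 0. Coefficients: A = -4, B = 9.22, C = -40.119. B² - 4AC = -556.8956, which is negative, so the equation is elliptic.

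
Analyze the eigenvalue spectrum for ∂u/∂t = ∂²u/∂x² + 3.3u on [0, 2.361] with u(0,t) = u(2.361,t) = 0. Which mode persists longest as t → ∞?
Eigenvalues: λₙ = n²π²/2.361² - 3.3.
First three modes:
  n=1: λ₁ = π²/2.361² - 3.3 ≈ -1.529
  n=2: λ₂ = 4π²/2.361² - 3.3 ≈ 3.782
  n=3: λ₃ = 9π²/2.361² - 3.3 ≈ 12.635
Since π²/2.361² ≈ 1.771 < 3.3, λ₁ < 0.
The n=1 mode grows fastest (−λₙ is largest for n=1) → dominates.
Asymptotic: u ~ c₁ sin(πx/2.361) e^{1.529t} (exponential growth at rate −λ₁ ≈ 1.529).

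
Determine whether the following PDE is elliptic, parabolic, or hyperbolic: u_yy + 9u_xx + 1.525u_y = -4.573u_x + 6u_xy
Rewriting in standard form: 9u_xx - 6u_xy + u_yy + 4.573u_x + 1.525u_y = 0. Coefficients: A = 9, B = -6, C = 1. B² - 4AC = 0, which is zero, so the equation is parabolic.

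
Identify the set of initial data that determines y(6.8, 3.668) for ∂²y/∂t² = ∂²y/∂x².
Domain of dependence: [3.132, 10.468]. Signals travel at speed 1, so data within |x - 6.8| ≤ 1·3.668 = 3.668 can reach the point.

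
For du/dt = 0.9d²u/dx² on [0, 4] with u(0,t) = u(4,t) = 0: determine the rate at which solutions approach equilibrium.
Eigenvalues: λₙ = 0.9n²π²/4².
First three modes:
  n=1: λ₁ = 0.9π²/4² ≈ 0.555
  n=2: λ₂ = 3.6π²/4² ≈ 2.221 (4× faster decay)
  n=3: λ₃ = 8.1π²/4² ≈ 4.996 (9× faster decay)
As t → ∞, higher modes decay exponentially faster. The n=1 mode dominates: u ~ c₁ sin(πx/4) e^{-λ₁t}.
Decay rate: λ₁ = 0.9π²/4² ≈ 0.555.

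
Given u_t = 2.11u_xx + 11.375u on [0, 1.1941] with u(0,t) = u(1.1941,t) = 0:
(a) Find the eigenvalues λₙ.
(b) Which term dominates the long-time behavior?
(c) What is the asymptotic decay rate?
Eigenvalues: λₙ = 2.11n²π²/1.1941² - 11.375.
First three modes:
  n=1: λ₁ = 2.11π²/1.1941² - 11.375 ≈ 3.23
  n=2: λ₂ = 8.44π²/1.1941² - 11.375 ≈ 47.045
  n=3: λ₃ = 18.99π²/1.1941² - 11.375 ≈ 120.07
Since 2.11π²/1.1941² ≈ 14.605 > 11.375, all λₙ > 0.
The n=1 mode decays slowest → dominates as t → ∞.
Asymptotic: u ~ c₁ sin(πx/1.1941) e^{-λ₁t} with decay rate λ₁ ≈ 3.23.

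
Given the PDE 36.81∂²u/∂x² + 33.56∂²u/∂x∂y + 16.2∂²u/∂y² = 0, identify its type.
The second-order coefficients are A = 36.81, B = 33.56, C = 16.2. Since B² - 4AC = -1259.0144 < 0, this is an elliptic PDE.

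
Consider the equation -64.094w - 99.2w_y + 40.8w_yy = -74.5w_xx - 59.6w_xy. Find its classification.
Rewriting in standard form: 74.5w_xx + 59.6w_xy + 40.8w_yy - 99.2w_y - 64.094w = 0. Elliptic. (A = 74.5, B = 59.6, C = 40.8 gives B² - 4AC = -8606.24.)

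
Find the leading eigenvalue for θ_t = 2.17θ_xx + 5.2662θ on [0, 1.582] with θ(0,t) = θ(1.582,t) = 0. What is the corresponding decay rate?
Eigenvalues: λₙ = 2.17n²π²/1.582² - 5.2662.
First three modes:
  n=1: λ₁ = 2.17π²/1.582² - 5.2662 ≈ 3.291
  n=2: λ₂ = 8.68π²/1.582² - 5.2662 ≈ 28.964
  n=3: λ₃ = 19.53π²/1.582² - 5.2662 ≈ 71.751
Since 2.17π²/1.582² ≈ 8.557 > 5.2662, all λₙ > 0.
The n=1 mode decays slowest → dominates as t → ∞.
Asymptotic: θ ~ c₁ sin(πx/1.582) e^{-λ₁t} with decay rate λ₁ ≈ 3.291.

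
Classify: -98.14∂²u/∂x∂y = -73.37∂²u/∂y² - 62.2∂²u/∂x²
Rewriting in standard form: 62.2∂²u/∂x² - 98.14∂²u/∂x∂y + 73.37∂²u/∂y² = 0. Elliptic (discriminant = -8622.9964).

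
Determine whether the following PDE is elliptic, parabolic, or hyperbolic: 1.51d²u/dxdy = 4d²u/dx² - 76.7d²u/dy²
Rewriting in standard form: -4d²u/dx² + 1.51d²u/dxdy + 76.7d²u/dy² = 0. Coefficients: A = -4, B = 1.51, C = 76.7. B² - 4AC = 1229.4801, which is positive, so the equation is hyperbolic.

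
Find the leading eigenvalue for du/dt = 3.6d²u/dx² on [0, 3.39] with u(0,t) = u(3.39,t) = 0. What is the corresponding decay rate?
Eigenvalues: λₙ = 3.6n²π²/3.39².
First three modes:
  n=1: λ₁ = 3.6π²/3.39² ≈ 3.092
  n=2: λ₂ = 14.4π²/3.39² ≈ 12.367 (4× faster decay)
  n=3: λ₃ = 32.4π²/3.39² ≈ 27.826 (9× faster decay)
As t → ∞, higher modes decay exponentially faster. The n=1 mode dominates: u ~ c₁ sin(πx/3.39) e^{-λ₁t}.
Decay rate: λ₁ = 3.6π²/3.39² ≈ 3.092.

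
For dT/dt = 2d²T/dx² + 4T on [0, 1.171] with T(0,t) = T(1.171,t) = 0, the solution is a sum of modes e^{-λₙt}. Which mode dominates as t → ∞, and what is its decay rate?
Eigenvalues: λₙ = 2n²π²/1.171² - 4.
First three modes:
  n=1: λ₁ = 2π²/1.171² - 4 ≈ 10.395
  n=2: λ₂ = 8π²/1.171² - 4 ≈ 53.581
  n=3: λ₃ = 18π²/1.171² - 4 ≈ 125.556
Since 2π²/1.171² ≈ 14.395 > 4, all λₙ > 0.
The n=1 mode decays slowest → dominates as t → ∞.
Asymptotic: T ~ c₁ sin(πx/1.171) e^{-λ₁t} with decay rate λ₁ ≈ 10.395.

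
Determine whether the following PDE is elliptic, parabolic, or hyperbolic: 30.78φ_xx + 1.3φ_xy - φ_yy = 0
Coefficients: A = 30.78, B = 1.3, C = -1. B² - 4AC = 124.81, which is positive, so the equation is hyperbolic.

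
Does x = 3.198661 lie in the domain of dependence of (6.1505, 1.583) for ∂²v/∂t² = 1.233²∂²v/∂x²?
No. The domain of dependence is [4.198661, 8.102339], and 3.198661 is outside this interval.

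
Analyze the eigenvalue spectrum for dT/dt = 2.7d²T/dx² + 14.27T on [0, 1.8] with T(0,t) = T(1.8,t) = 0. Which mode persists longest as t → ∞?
Eigenvalues: λₙ = 2.7n²π²/1.8² - 14.27.
First three modes:
  n=1: λ₁ = 2.7π²/1.8² - 14.27 ≈ -6.045
  n=2: λ₂ = 10.8π²/1.8² - 14.27 ≈ 18.629
  n=3: λ₃ = 24.3π²/1.8² - 14.27 ≈ 59.752
Since 2.7π²/1.8² ≈ 8.225 < 14.27, λ₁ < 0.
The n=1 mode grows fastest (−λₙ is largest for n=1) → dominates.
Asymptotic: T ~ c₁ sin(πx/1.8) e^{6.045t} (exponential growth at rate −λ₁ ≈ 6.045).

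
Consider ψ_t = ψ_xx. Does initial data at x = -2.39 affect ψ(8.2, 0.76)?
Yes, for any finite x. The heat equation has infinite propagation speed, so all initial data affects all points at any t > 0.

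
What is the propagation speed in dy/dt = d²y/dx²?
Infinite. The heat equation is parabolic, not hyperbolic, so disturbances propagate instantly.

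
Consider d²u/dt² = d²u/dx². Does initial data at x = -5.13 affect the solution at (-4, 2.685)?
Yes. The domain of dependence is [-6.685, -1.315], and -5.13 ∈ [-6.685, -1.315].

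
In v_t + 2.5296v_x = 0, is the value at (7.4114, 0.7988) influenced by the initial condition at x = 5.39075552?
Yes. The characteristic through (7.4114, 0.7988) passes through x = 5.39075552.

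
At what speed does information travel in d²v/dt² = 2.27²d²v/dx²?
Speed = 2.27. Information travels along characteristics x = x₀ ± 2.27t.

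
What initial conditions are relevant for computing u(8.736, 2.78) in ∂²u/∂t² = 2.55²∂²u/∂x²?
Domain of dependence: [1.647, 15.825]. Signals travel at speed 2.55, so data within |x - 8.736| ≤ 2.55·2.78 = 7.089 can reach the point.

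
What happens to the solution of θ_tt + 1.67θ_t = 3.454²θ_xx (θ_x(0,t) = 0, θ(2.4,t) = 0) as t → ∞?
θ → 0. Damping (γ=1.67) dissipates energy; oscillations decay exponentially.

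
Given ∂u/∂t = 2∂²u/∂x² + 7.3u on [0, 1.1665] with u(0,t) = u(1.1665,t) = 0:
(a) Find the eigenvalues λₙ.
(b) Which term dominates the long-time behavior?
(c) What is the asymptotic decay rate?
Eigenvalues: λₙ = 2n²π²/1.1665² - 7.3.
First three modes:
  n=1: λ₁ = 2π²/1.1665² - 7.3 ≈ 7.206
  n=2: λ₂ = 8π²/1.1665² - 7.3 ≈ 50.726
  n=3: λ₃ = 18π²/1.1665² - 7.3 ≈ 123.258
Since 2π²/1.1665² ≈ 14.506 > 7.3, all λₙ > 0.
The n=1 mode decays slowest → dominates as t → ∞.
Asymptotic: u ~ c₁ sin(πx/1.1665) e^{-λ₁t} with decay rate λ₁ ≈ 7.206.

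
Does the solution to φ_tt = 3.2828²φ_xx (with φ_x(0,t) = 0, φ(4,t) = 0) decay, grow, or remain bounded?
φ oscillates (no decay). Energy is conserved; the solution oscillates indefinitely as standing waves.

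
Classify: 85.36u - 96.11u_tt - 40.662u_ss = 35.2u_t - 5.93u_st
Rewriting in standard form: -40.662u_ss + 5.93u_st - 96.11u_tt - 35.2u_t + 85.36u = 0. Elliptic (discriminant = -15596.93438).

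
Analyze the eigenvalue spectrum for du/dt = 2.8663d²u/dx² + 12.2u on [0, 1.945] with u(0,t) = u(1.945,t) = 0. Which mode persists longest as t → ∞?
Eigenvalues: λₙ = 2.8663n²π²/1.945² - 12.2.
First three modes:
  n=1: λ₁ = 2.8663π²/1.945² - 12.2 ≈ -4.722
  n=2: λ₂ = 11.4652π²/1.945² - 12.2 ≈ 17.712
  n=3: λ₃ = 25.7967π²/1.945² - 12.2 ≈ 55.101
Since 2.8663π²/1.945² ≈ 7.478 < 12.2, λ₁ < 0.
The n=1 mode grows fastest (−λₙ is largest for n=1) → dominates.
Asymptotic: u ~ c₁ sin(πx/1.945) e^{4.722t} (exponential growth at rate −λ₁ ≈ 4.722).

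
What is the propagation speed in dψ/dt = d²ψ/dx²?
Infinite. The heat equation is parabolic, not hyperbolic, so disturbances propagate instantly.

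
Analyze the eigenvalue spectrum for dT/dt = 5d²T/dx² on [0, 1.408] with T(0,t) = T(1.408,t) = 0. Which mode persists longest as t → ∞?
Eigenvalues: λₙ = 5n²π²/1.408².
First three modes:
  n=1: λ₁ = 5π²/1.408² ≈ 24.892
  n=2: λ₂ = 20π²/1.408² ≈ 99.569 (4× faster decay)
  n=3: λ₃ = 45π²/1.408² ≈ 224.03 (9× faster decay)
As t → ∞, higher modes decay exponentially faster. The n=1 mode dominates: T ~ c₁ sin(πx/1.408) e^{-λ₁t}.
Decay rate: λ₁ = 5π²/1.408² ≈ 24.892.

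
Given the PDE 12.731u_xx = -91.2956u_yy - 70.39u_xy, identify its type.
Rewriting in standard form: 12.731u_xx + 70.39u_xy + 91.2956u_yy = 0. The second-order coefficients are A = 12.731, B = 70.39, C = 91.2956. Since B² - 4AC = 305.6149656 > 0, this is a hyperbolic PDE.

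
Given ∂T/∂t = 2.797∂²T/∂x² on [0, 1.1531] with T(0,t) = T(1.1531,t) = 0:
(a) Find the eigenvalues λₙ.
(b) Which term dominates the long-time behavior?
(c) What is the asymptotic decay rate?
Eigenvalues: λₙ = 2.797n²π²/1.1531².
First three modes:
  n=1: λ₁ = 2.797π²/1.1531² ≈ 20.761
  n=2: λ₂ = 11.188π²/1.1531² ≈ 83.046 (4× faster decay)
  n=3: λ₃ = 25.173π²/1.1531² ≈ 186.853 (9× faster decay)
As t → ∞, higher modes decay exponentially faster. The n=1 mode dominates: T ~ c₁ sin(πx/1.1531) e^{-λ₁t}.
Decay rate: λ₁ = 2.797π²/1.1531² ≈ 20.761.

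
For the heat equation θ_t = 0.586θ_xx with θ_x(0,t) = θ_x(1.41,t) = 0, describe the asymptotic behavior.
θ → constant (steady state). Heat is conserved (no flux at boundaries); solution approaches the spatial average.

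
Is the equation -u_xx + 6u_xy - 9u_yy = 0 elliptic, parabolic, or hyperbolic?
Computing B² - 4AC with A = -1, B = 6, C = -9: discriminant = 0 (zero). Answer: parabolic.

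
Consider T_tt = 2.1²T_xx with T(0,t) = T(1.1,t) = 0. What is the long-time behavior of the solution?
As t → ∞, T oscillates (no decay). Energy is conserved; the solution oscillates indefinitely as standing waves.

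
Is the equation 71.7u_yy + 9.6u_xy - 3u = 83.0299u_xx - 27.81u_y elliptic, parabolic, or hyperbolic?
Rewriting in standard form: -83.0299u_xx + 9.6u_xy + 71.7u_yy + 27.81u_y - 3u = 0. Computing B² - 4AC with A = -83.0299, B = 9.6, C = 71.7: discriminant = 23905.13532 (positive). Answer: hyperbolic.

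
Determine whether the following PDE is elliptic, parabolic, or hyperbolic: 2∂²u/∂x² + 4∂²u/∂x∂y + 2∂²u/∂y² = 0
Coefficients: A = 2, B = 4, C = 2. B² - 4AC = 0, which is zero, so the equation is parabolic.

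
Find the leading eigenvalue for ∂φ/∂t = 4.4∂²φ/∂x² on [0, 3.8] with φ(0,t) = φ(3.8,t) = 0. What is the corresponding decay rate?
Eigenvalues: λₙ = 4.4n²π²/3.8².
First three modes:
  n=1: λ₁ = 4.4π²/3.8² ≈ 3.007
  n=2: λ₂ = 17.6π²/3.8² ≈ 12.029 (4× faster decay)
  n=3: λ₃ = 39.6π²/3.8² ≈ 27.066 (9× faster decay)
As t → ∞, higher modes decay exponentially faster. The n=1 mode dominates: φ ~ c₁ sin(πx/3.8) e^{-λ₁t}.
Decay rate: λ₁ = 4.4π²/3.8² ≈ 3.007.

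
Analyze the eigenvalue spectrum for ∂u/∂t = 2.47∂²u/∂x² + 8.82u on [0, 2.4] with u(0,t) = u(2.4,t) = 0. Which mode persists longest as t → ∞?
Eigenvalues: λₙ = 2.47n²π²/2.4² - 8.82.
First three modes:
  n=1: λ₁ = 2.47π²/2.4² - 8.82 ≈ -4.588
  n=2: λ₂ = 9.88π²/2.4² - 8.82 ≈ 8.109
  n=3: λ₃ = 22.23π²/2.4² - 8.82 ≈ 29.271
Since 2.47π²/2.4² ≈ 4.232 < 8.82, λ₁ < 0.
The n=1 mode grows fastest (−λₙ is largest for n=1) → dominates.
Asymptotic: u ~ c₁ sin(πx/2.4) e^{4.588t} (exponential growth at rate −λ₁ ≈ 4.588).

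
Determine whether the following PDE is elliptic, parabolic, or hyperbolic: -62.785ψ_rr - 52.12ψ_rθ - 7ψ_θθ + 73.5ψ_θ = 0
Coefficients: A = -62.785, B = -52.12, C = -7. B² - 4AC = 958.5144, which is positive, so the equation is hyperbolic.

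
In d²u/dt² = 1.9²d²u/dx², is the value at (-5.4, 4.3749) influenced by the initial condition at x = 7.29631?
No. The domain of dependence is [-13.71231, 2.91231], and 7.29631 is outside this interval.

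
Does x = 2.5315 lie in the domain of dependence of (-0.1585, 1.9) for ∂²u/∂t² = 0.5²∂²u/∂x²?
No. The domain of dependence is [-1.1085, 0.7915], and 2.5315 is outside this interval.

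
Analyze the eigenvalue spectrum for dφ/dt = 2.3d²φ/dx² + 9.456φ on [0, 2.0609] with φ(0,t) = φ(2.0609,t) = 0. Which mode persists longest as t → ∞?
Eigenvalues: λₙ = 2.3n²π²/2.0609² - 9.456.
First three modes:
  n=1: λ₁ = 2.3π²/2.0609² - 9.456 ≈ -4.111
  n=2: λ₂ = 9.2π²/2.0609² - 9.456 ≈ 11.922
  n=3: λ₃ = 20.7π²/2.0609² - 9.456 ≈ 38.645
Since 2.3π²/2.0609² ≈ 5.345 < 9.456, λ₁ < 0.
The n=1 mode grows fastest (−λₙ is largest for n=1) → dominates.
Asymptotic: φ ~ c₁ sin(πx/2.0609) e^{4.111t} (exponential growth at rate −λ₁ ≈ 4.111).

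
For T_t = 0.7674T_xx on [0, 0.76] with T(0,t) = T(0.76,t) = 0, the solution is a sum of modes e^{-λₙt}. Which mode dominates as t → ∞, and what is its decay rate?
Eigenvalues: λₙ = 0.7674n²π²/0.76².
First three modes:
  n=1: λ₁ = 0.7674π²/0.76² ≈ 13.113
  n=2: λ₂ = 3.0696π²/0.76² ≈ 52.451 (4× faster decay)
  n=3: λ₃ = 6.9066π²/0.76² ≈ 118.015 (9× faster decay)
As t → ∞, higher modes decay exponentially faster. The n=1 mode dominates: T ~ c₁ sin(πx/0.76) e^{-λ₁t}.
Decay rate: λ₁ = 0.7674π²/0.76² ≈ 13.113.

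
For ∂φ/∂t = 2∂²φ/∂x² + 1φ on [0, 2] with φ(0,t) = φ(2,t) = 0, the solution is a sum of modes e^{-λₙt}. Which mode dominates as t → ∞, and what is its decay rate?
Eigenvalues: λₙ = 2n²π²/2² - 1.
First three modes:
  n=1: λ₁ = 2π²/2² - 1 ≈ 3.935
  n=2: λ₂ = 8π²/2² - 1 ≈ 18.739
  n=3: λ₃ = 18π²/2² - 1 ≈ 43.413
Since 2π²/2² ≈ 4.935 > 1, all λₙ > 0.
The n=1 mode decays slowest → dominates as t → ∞.
Asymptotic: φ ~ c₁ sin(πx/2) e^{-λ₁t} with decay rate λ₁ ≈ 3.935.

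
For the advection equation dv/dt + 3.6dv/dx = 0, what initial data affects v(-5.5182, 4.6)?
A single point: x = -22.0782. The characteristic through (-5.5182, 4.6) is x - 3.6t = const, so x = -5.5182 - 3.6·4.6 = -22.0782.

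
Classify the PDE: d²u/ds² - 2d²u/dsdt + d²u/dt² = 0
A = 1, B = -2, C = 1. Discriminant B² - 4AC = 0. Since 0 = 0, parabolic.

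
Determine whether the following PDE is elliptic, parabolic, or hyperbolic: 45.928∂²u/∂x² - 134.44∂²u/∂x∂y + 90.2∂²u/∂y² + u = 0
Coefficients: A = 45.928, B = -134.44, C = 90.2. B² - 4AC = 1503.2912, which is positive, so the equation is hyperbolic.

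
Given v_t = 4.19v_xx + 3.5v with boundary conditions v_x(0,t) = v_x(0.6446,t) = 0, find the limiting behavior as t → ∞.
v grows unboundedly. With Neumann BCs the constant mode has diffusion eigenvalue 0, so any r > 0 makes it grow like e^(3.5t); solution grows exponentially.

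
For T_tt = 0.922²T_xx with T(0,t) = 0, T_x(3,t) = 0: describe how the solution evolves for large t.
T oscillates (no decay). Energy is conserved; the solution oscillates indefinitely as standing waves.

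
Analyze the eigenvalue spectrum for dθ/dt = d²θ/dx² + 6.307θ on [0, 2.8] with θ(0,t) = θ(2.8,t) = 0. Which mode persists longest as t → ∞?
Eigenvalues: λₙ = n²π²/2.8² - 6.307.
First three modes:
  n=1: λ₁ = π²/2.8² - 6.307 ≈ -5.048
  n=2: λ₂ = 4π²/2.8² - 6.307 ≈ -1.271
  n=3: λ₃ = 9π²/2.8² - 6.307 ≈ 5.023
Since π²/2.8² ≈ 1.259 < 6.307, λ₁ < 0.
The n=1 mode grows fastest (−λₙ is largest for n=1) → dominates.
Asymptotic: θ ~ c₁ sin(πx/2.8) e^{5.048t} (exponential growth at rate −λ₁ ≈ 5.048).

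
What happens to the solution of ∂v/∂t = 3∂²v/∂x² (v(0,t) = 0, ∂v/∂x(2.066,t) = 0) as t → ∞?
v → 0. Heat escapes through the Dirichlet boundary.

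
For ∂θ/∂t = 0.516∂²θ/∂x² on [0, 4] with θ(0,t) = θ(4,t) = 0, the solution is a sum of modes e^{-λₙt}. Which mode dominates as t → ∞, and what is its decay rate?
Eigenvalues: λₙ = 0.516n²π²/4².
First three modes:
  n=1: λ₁ = 0.516π²/4² ≈ 0.318
  n=2: λ₂ = 2.064π²/4² ≈ 1.273 (4× faster decay)
  n=3: λ₃ = 4.644π²/4² ≈ 2.865 (9× faster decay)
As t → ∞, higher modes decay exponentially faster. The n=1 mode dominates: θ ~ c₁ sin(πx/4) e^{-λ₁t}.
Decay rate: λ₁ = 0.516π²/4² ≈ 0.318.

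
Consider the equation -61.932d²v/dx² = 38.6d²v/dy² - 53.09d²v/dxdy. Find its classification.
Rewriting in standard form: -61.932d²v/dx² + 53.09d²v/dxdy - 38.6d²v/dy² = 0. Elliptic. (A = -61.932, B = 53.09, C = -38.6 gives B² - 4AC = -6743.7527.)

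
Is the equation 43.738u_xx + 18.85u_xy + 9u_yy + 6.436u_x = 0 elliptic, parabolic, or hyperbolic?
Computing B² - 4AC with A = 43.738, B = 18.85, C = 9: discriminant = -1219.2455 (negative). Answer: elliptic.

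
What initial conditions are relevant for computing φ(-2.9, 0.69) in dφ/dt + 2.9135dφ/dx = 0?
A single point: x = -4.910315. The characteristic through (-2.9, 0.69) is x - 2.9135t = const, so x = -2.9 - 2.9135·0.69 = -4.910315.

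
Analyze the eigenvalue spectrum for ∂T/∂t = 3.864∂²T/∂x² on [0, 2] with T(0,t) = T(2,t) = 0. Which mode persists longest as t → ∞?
Eigenvalues: λₙ = 3.864n²π²/2².
First three modes:
  n=1: λ₁ = 3.864π²/2² ≈ 9.534
  n=2: λ₂ = 15.456π²/2² ≈ 38.136 (4× faster decay)
  n=3: λ₃ = 34.776π²/2² ≈ 85.806 (9× faster decay)
As t → ∞, higher modes decay exponentially faster. The n=1 mode dominates: T ~ c₁ sin(πx/2) e^{-λ₁t}.
Decay rate: λ₁ = 3.864π²/2² ≈ 9.534.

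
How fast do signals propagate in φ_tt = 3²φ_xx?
Speed = 3. Information travels along characteristics x = x₀ ± 3t.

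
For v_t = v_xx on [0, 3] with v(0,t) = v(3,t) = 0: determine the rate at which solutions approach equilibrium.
Eigenvalues: λₙ = n²π²/3².
First three modes:
  n=1: λ₁ = π²/3² ≈ 1.097
  n=2: λ₂ = 4π²/3² ≈ 4.386 (4× faster decay)
  n=3: λ₃ = 9π²/3² ≈ 9.87 (9× faster decay)
As t → ∞, higher modes decay exponentially faster. The n=1 mode dominates: v ~ c₁ sin(πx/3) e^{-λ₁t}.
Decay rate: λ₁ = π²/3² ≈ 1.097.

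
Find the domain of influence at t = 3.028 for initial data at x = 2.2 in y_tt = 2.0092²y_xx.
Domain of influence: [-3.8838576, 8.2838576]. Data at x = 2.2 spreads outward at speed 2.0092.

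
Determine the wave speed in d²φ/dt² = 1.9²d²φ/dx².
Speed = 1.9. Information travels along characteristics x = x₀ ± 1.9t.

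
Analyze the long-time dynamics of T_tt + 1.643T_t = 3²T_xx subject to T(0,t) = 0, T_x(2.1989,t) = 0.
Long-time behavior: T → 0. Damping (γ=1.643) dissipates energy; oscillations decay exponentially.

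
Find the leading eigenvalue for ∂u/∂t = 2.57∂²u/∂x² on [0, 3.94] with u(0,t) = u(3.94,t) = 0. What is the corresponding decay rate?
Eigenvalues: λₙ = 2.57n²π²/3.94².
First three modes:
  n=1: λ₁ = 2.57π²/3.94² ≈ 1.634
  n=2: λ₂ = 10.28π²/3.94² ≈ 6.536 (4× faster decay)
  n=3: λ₃ = 23.13π²/3.94² ≈ 14.706 (9× faster decay)
As t → ∞, higher modes decay exponentially faster. The n=1 mode dominates: u ~ c₁ sin(πx/3.94) e^{-λ₁t}.
Decay rate: λ₁ = 2.57π²/3.94² ≈ 1.634.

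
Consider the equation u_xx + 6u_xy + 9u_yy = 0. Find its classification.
Parabolic. (A = 1, B = 6, C = 9 gives B² - 4AC = 0.)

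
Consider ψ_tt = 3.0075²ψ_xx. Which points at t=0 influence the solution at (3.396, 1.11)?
Domain of dependence: [0.057675, 6.734325]. Signals travel at speed 3.0075, so data within |x - 3.396| ≤ 3.0075·1.11 = 3.338325 can reach the point.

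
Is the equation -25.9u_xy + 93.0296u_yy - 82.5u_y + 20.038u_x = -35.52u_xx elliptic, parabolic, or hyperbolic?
Rewriting in standard form: 35.52u_xx - 25.9u_xy + 93.0296u_yy + 20.038u_x - 82.5u_y = 0. Computing B² - 4AC with A = 35.52, B = -25.9, C = 93.0296: discriminant = -12546.835568 (negative). Answer: elliptic.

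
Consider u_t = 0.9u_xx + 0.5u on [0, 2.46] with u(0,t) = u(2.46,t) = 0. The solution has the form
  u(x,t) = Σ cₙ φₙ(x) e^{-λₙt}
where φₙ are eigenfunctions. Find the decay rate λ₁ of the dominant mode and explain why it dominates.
Eigenvalues: λₙ = 0.9n²π²/2.46² - 0.5.
First three modes:
  n=1: λ₁ = 0.9π²/2.46² - 0.5 ≈ 0.968
  n=2: λ₂ = 3.6π²/2.46² - 0.5 ≈ 5.371
  n=3: λ₃ = 8.1π²/2.46² - 0.5 ≈ 12.71
Since 0.9π²/2.46² ≈ 1.468 > 0.5, all λₙ > 0.
The n=1 mode decays slowest → dominates as t → ∞.
Asymptotic: u ~ c₁ sin(πx/2.46) e^{-λ₁t} with decay rate λ₁ ≈ 0.968.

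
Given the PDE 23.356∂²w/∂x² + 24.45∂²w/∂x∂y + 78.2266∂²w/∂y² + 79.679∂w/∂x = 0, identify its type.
The second-order coefficients are A = 23.356, B = 24.45, C = 78.2266. Since B² - 4AC = -6710.4393784 < 0, this is an elliptic PDE.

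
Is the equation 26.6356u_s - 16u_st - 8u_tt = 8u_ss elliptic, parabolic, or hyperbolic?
Rewriting in standard form: -8u_ss - 16u_st - 8u_tt + 26.6356u_s = 0. Computing B² - 4AC with A = -8, B = -16, C = -8: discriminant = 0 (zero). Answer: parabolic.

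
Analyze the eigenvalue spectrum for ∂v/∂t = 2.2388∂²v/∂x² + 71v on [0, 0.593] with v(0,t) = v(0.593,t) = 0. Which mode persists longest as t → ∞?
Eigenvalues: λₙ = 2.2388n²π²/0.593² - 71.
First three modes:
  n=1: λ₁ = 2.2388π²/0.593² - 71 ≈ -8.164
  n=2: λ₂ = 8.9552π²/0.593² - 71 ≈ 180.342
  n=3: λ₃ = 20.1492π²/0.593² - 71 ≈ 494.52
Since 2.2388π²/0.593² ≈ 62.836 < 71, λ₁ < 0.
The n=1 mode grows fastest (−λₙ is largest for n=1) → dominates.
Asymptotic: v ~ c₁ sin(πx/0.593) e^{8.164t} (exponential growth at rate −λ₁ ≈ 8.164).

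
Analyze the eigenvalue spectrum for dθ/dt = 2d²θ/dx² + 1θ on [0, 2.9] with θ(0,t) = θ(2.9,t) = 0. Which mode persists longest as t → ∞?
Eigenvalues: λₙ = 2n²π²/2.9² - 1.
First three modes:
  n=1: λ₁ = 2π²/2.9² - 1 ≈ 1.347
  n=2: λ₂ = 8π²/2.9² - 1 ≈ 8.388
  n=3: λ₃ = 18π²/2.9² - 1 ≈ 20.124
Since 2π²/2.9² ≈ 2.347 > 1, all λₙ > 0.
The n=1 mode decays slowest → dominates as t → ∞.
Asymptotic: θ ~ c₁ sin(πx/2.9) e^{-λ₁t} with decay rate λ₁ ≈ 1.347.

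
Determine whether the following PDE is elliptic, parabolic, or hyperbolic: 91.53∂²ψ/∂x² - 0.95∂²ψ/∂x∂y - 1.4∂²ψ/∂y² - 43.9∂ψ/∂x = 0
Coefficients: A = 91.53, B = -0.95, C = -1.4. B² - 4AC = 513.4705, which is positive, so the equation is hyperbolic.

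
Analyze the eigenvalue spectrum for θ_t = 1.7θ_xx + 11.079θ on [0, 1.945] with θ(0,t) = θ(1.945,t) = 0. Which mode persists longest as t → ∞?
Eigenvalues: λₙ = 1.7n²π²/1.945² - 11.079.
First three modes:
  n=1: λ₁ = 1.7π²/1.945² - 11.079 ≈ -6.644
  n=2: λ₂ = 6.8π²/1.945² - 11.079 ≈ 6.662
  n=3: λ₃ = 15.3π²/1.945² - 11.079 ≈ 28.837
Since 1.7π²/1.945² ≈ 4.435 < 11.079, λ₁ < 0.
The n=1 mode grows fastest (−λₙ is largest for n=1) → dominates.
Asymptotic: θ ~ c₁ sin(πx/1.945) e^{6.644t} (exponential growth at rate −λ₁ ≈ 6.644).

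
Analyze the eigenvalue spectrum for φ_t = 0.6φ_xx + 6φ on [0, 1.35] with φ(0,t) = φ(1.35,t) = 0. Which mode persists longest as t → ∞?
Eigenvalues: λₙ = 0.6n²π²/1.35² - 6.
First three modes:
  n=1: λ₁ = 0.6π²/1.35² - 6 ≈ -2.751
  n=2: λ₂ = 2.4π²/1.35² - 6 ≈ 6.997
  n=3: λ₃ = 5.4π²/1.35² - 6 ≈ 23.243
Since 0.6π²/1.35² ≈ 3.249 < 6, λ₁ < 0.
The n=1 mode grows fastest (−λₙ is largest for n=1) → dominates.
Asymptotic: φ ~ c₁ sin(πx/1.35) e^{2.751t} (exponential growth at rate −λ₁ ≈ 2.751).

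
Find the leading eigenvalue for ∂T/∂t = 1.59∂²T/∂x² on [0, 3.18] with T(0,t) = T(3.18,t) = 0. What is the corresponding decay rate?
Eigenvalues: λₙ = 1.59n²π²/3.18².
First three modes:
  n=1: λ₁ = 1.59π²/3.18² ≈ 1.552
  n=2: λ₂ = 6.36π²/3.18² ≈ 6.207 (4× faster decay)
  n=3: λ₃ = 14.31π²/3.18² ≈ 13.966 (9× faster decay)
As t → ∞, higher modes decay exponentially faster. The n=1 mode dominates: T ~ c₁ sin(πx/3.18) e^{-λ₁t}.
Decay rate: λ₁ = 1.59π²/3.18² ≈ 1.552.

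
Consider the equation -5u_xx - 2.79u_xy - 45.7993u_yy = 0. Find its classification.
Elliptic. (A = -5, B = -2.79, C = -45.7993 gives B² - 4AC = -908.2019.)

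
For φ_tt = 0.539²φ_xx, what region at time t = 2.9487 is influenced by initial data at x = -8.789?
Domain of influence: [-10.3783493, -7.1996507]. Data at x = -8.789 spreads outward at speed 0.539.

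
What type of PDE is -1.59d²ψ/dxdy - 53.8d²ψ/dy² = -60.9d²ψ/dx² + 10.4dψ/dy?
Rewriting in standard form: 60.9d²ψ/dx² - 1.59d²ψ/dxdy - 53.8d²ψ/dy² - 10.4dψ/dy = 0. With A = 60.9, B = -1.59, C = -53.8, the discriminant is 13108.2081. This is a hyperbolic PDE.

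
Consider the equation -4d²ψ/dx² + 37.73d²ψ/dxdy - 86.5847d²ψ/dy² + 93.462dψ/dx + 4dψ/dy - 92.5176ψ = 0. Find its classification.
Hyperbolic. (A = -4, B = 37.73, C = -86.5847 gives B² - 4AC = 38.1977.)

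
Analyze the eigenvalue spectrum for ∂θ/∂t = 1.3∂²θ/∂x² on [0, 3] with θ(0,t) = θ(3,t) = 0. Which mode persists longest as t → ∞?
Eigenvalues: λₙ = 1.3n²π²/3².
First three modes:
  n=1: λ₁ = 1.3π²/3² ≈ 1.426
  n=2: λ₂ = 5.2π²/3² ≈ 5.702 (4× faster decay)
  n=3: λ₃ = 11.7π²/3² ≈ 12.83 (9× faster decay)
As t → ∞, higher modes decay exponentially faster. The n=1 mode dominates: θ ~ c₁ sin(πx/3) e^{-λ₁t}.
Decay rate: λ₁ = 1.3π²/3² ≈ 1.426.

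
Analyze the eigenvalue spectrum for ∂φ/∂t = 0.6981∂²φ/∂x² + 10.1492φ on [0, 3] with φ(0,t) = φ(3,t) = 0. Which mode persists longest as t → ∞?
Eigenvalues: λₙ = 0.6981n²π²/3² - 10.1492.
First three modes:
  n=1: λ₁ = 0.6981π²/3² - 10.1492 ≈ -9.384
  n=2: λ₂ = 2.7924π²/3² - 10.1492 ≈ -7.087
  n=3: λ₃ = 6.2829π²/3² - 10.1492 ≈ -3.259
Since 0.6981π²/3² ≈ 0.766 < 10.1492, λ₁ < 0.
The n=1 mode grows fastest (−λₙ is largest for n=1) → dominates.
Asymptotic: φ ~ c₁ sin(πx/3) e^{9.384t} (exponential growth at rate −λ₁ ≈ 9.384).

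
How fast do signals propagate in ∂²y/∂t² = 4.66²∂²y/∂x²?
Speed = 4.66. Information travels along characteristics x = x₀ ± 4.66t.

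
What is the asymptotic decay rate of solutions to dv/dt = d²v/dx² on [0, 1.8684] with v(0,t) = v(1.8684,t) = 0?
Eigenvalues: λₙ = n²π²/1.8684².
First three modes:
  n=1: λ₁ = π²/1.8684² ≈ 2.827
  n=2: λ₂ = 4π²/1.8684² ≈ 11.309 (4× faster decay)
  n=3: λ₃ = 9π²/1.8684² ≈ 25.445 (9× faster decay)
As t → ∞, higher modes decay exponentially faster. The n=1 mode dominates: v ~ c₁ sin(πx/1.8684) e^{-λ₁t}.
Decay rate: λ₁ = π²/1.8684² ≈ 2.827.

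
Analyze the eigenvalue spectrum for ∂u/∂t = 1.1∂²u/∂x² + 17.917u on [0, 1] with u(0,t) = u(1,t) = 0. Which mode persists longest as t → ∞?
Eigenvalues: λₙ = 1.1n²π²/1² - 17.917.
First three modes:
  n=1: λ₁ = 1.1π² - 17.917 ≈ -7.06
  n=2: λ₂ = 4.4π² - 17.917 ≈ 25.509
  n=3: λ₃ = 9.9π² - 17.917 ≈ 79.792
Since 1.1π² ≈ 10.857 < 17.917, λ₁ < 0.
The n=1 mode grows fastest (−λₙ is largest for n=1) → dominates.
Asymptotic: u ~ c₁ sin(πx/1) e^{7.06t} (exponential growth at rate −λ₁ ≈ 7.06).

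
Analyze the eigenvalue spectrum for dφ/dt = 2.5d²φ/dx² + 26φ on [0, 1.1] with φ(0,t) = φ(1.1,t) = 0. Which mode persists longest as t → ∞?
Eigenvalues: λₙ = 2.5n²π²/1.1² - 26.
First three modes:
  n=1: λ₁ = 2.5π²/1.1² - 26 ≈ -5.608
  n=2: λ₂ = 10π²/1.1² - 26 ≈ 55.567
  n=3: λ₃ = 22.5π²/1.1² - 26 ≈ 157.526
Since 2.5π²/1.1² ≈ 20.392 < 26, λ₁ < 0.
The n=1 mode grows fastest (−λₙ is largest for n=1) → dominates.
Asymptotic: φ ~ c₁ sin(πx/1.1) e^{5.608t} (exponential growth at rate −λ₁ ≈ 5.608).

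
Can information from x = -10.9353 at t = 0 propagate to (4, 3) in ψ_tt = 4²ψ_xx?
No. The domain of dependence is [-8, 16], and -10.9353 is outside this interval.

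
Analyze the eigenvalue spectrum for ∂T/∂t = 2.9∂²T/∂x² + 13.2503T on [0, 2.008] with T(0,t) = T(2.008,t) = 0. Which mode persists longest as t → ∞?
Eigenvalues: λₙ = 2.9n²π²/2.008² - 13.2503.
First three modes:
  n=1: λ₁ = 2.9π²/2.008² - 13.2503 ≈ -6.152
  n=2: λ₂ = 11.6π²/2.008² - 13.2503 ≈ 15.144
  n=3: λ₃ = 26.1π²/2.008² - 13.2503 ≈ 50.637
Since 2.9π²/2.008² ≈ 7.099 < 13.2503, λ₁ < 0.
The n=1 mode grows fastest (−λₙ is largest for n=1) → dominates.
Asymptotic: T ~ c₁ sin(πx/2.008) e^{6.152t} (exponential growth at rate −λ₁ ≈ 6.152).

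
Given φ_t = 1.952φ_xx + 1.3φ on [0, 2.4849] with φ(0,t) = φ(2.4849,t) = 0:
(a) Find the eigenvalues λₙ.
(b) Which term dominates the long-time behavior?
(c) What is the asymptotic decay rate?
Eigenvalues: λₙ = 1.952n²π²/2.4849² - 1.3.
First three modes:
  n=1: λ₁ = 1.952π²/2.4849² - 1.3 ≈ 1.82
  n=2: λ₂ = 7.808π²/2.4849² - 1.3 ≈ 11.18
  n=3: λ₃ = 17.568π²/2.4849² - 1.3 ≈ 26.78
Since 1.952π²/2.4849² ≈ 3.12 > 1.3, all λₙ > 0.
The n=1 mode decays slowest → dominates as t → ∞.
Asymptotic: φ ~ c₁ sin(πx/2.4849) e^{-λ₁t} with decay rate λ₁ ≈ 1.82.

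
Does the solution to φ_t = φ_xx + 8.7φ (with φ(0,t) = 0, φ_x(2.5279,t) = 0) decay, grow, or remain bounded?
φ grows unboundedly. Reaction dominates diffusion (r=8.7 > κπ²/(4L²)≈0.39); solution grows exponentially.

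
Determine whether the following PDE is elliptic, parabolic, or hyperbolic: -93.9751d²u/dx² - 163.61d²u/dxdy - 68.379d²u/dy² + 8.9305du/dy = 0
Coefficients: A = -93.9751, B = -163.61, C = -68.379. B² - 4AC = 1064.5386484, which is positive, so the equation is hyperbolic.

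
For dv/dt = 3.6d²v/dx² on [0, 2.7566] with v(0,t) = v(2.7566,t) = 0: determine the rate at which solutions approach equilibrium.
Eigenvalues: λₙ = 3.6n²π²/2.7566².
First three modes:
  n=1: λ₁ = 3.6π²/2.7566² ≈ 4.676
  n=2: λ₂ = 14.4π²/2.7566² ≈ 18.703 (4× faster decay)
  n=3: λ₃ = 32.4π²/2.7566² ≈ 42.082 (9× faster decay)
As t → ∞, higher modes decay exponentially faster. The n=1 mode dominates: v ~ c₁ sin(πx/2.7566) e^{-λ₁t}.
Decay rate: λ₁ = 3.6π²/2.7566² ≈ 4.676.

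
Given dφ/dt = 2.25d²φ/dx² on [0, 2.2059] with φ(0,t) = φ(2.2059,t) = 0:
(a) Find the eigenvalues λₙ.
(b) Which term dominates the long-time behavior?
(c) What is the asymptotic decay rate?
Eigenvalues: λₙ = 2.25n²π²/2.2059².
First three modes:
  n=1: λ₁ = 2.25π²/2.2059² ≈ 4.564
  n=2: λ₂ = 9π²/2.2059² ≈ 18.255 (4× faster decay)
  n=3: λ₃ = 20.25π²/2.2059² ≈ 41.073 (9× faster decay)
As t → ∞, higher modes decay exponentially faster. The n=1 mode dominates: φ ~ c₁ sin(πx/2.2059) e^{-λ₁t}.
Decay rate: λ₁ = 2.25π²/2.2059² ≈ 4.564.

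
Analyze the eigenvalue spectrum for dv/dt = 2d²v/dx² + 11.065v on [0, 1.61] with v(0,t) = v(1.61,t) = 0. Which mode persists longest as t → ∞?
Eigenvalues: λₙ = 2n²π²/1.61² - 11.065.
First three modes:
  n=1: λ₁ = 2π²/1.61² - 11.065 ≈ -3.45
  n=2: λ₂ = 8π²/1.61² - 11.065 ≈ 19.396
  n=3: λ₃ = 18π²/1.61² - 11.065 ≈ 57.471
Since 2π²/1.61² ≈ 7.615 < 11.065, λ₁ < 0.
The n=1 mode grows fastest (−λₙ is largest for n=1) → dominates.
Asymptotic: v ~ c₁ sin(πx/1.61) e^{3.45t} (exponential growth at rate −λ₁ ≈ 3.45).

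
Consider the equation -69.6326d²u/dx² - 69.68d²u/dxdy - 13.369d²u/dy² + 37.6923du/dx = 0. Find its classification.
Hyperbolic. (A = -69.6326, B = -69.68, C = -13.369 gives B² - 4AC = 1131.6294824.)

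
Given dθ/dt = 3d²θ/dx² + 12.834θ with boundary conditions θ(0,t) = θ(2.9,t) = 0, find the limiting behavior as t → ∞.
θ grows unboundedly. Reaction dominates diffusion (r=12.834 > κπ²/L²≈3.52); solution grows exponentially.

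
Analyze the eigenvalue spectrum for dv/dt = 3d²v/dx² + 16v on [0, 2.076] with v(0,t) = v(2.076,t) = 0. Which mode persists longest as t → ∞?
Eigenvalues: λₙ = 3n²π²/2.076² - 16.
First three modes:
  n=1: λ₁ = 3π²/2.076² - 16 ≈ -9.13
  n=2: λ₂ = 12π²/2.076² - 16 ≈ 11.481
  n=3: λ₃ = 27π²/2.076² - 16 ≈ 45.831
Since 3π²/2.076² ≈ 6.87 < 16, λ₁ < 0.
The n=1 mode grows fastest (−λₙ is largest for n=1) → dominates.
Asymptotic: v ~ c₁ sin(πx/2.076) e^{9.13t} (exponential growth at rate −λ₁ ≈ 9.13).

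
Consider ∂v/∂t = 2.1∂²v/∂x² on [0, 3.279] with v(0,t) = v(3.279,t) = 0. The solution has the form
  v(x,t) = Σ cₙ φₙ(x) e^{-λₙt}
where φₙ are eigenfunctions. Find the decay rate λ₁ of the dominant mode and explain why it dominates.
Eigenvalues: λₙ = 2.1n²π²/3.279².
First three modes:
  n=1: λ₁ = 2.1π²/3.279² ≈ 1.928
  n=2: λ₂ = 8.4π²/3.279² ≈ 7.711 (4× faster decay)
  n=3: λ₃ = 18.9π²/3.279² ≈ 17.349 (9× faster decay)
As t → ∞, higher modes decay exponentially faster. The n=1 mode dominates: v ~ c₁ sin(πx/3.279) e^{-λ₁t}.
Decay rate: λ₁ = 2.1π²/3.279² ≈ 1.928.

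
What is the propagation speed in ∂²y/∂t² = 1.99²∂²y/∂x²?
Speed = 1.99. Information travels along characteristics x = x₀ ± 1.99t.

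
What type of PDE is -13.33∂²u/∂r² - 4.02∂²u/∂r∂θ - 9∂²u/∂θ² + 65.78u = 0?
With A = -13.33, B = -4.02, C = -9, the discriminant is -463.7196. This is an elliptic PDE.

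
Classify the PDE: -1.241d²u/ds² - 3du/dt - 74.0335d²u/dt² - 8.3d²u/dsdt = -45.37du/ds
Rewriting in standard form: -1.241d²u/ds² - 8.3d²u/dsdt - 74.0335d²u/dt² + 45.37du/ds - 3du/dt = 0. A = -1.241, B = -8.3, C = -74.0335. Discriminant B² - 4AC = -298.612294. Since -298.612294 < 0, elliptic.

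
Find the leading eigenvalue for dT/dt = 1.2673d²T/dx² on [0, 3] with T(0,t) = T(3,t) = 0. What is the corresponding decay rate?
Eigenvalues: λₙ = 1.2673n²π²/3².
First three modes:
  n=1: λ₁ = 1.2673π²/3² ≈ 1.39
  n=2: λ₂ = 5.0692π²/3² ≈ 5.559 (4× faster decay)
  n=3: λ₃ = 11.4057π²/3² ≈ 12.508 (9× faster decay)
As t → ∞, higher modes decay exponentially faster. The n=1 mode dominates: T ~ c₁ sin(πx/3) e^{-λ₁t}.
Decay rate: λ₁ = 1.2673π²/3² ≈ 1.39.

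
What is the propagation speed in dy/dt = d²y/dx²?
Infinite. The heat equation is parabolic, not hyperbolic, so disturbances propagate instantly.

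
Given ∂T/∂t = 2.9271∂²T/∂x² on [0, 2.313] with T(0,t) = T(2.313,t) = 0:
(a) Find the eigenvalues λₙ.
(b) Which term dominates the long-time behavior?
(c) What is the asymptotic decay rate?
Eigenvalues: λₙ = 2.9271n²π²/2.313².
First three modes:
  n=1: λ₁ = 2.9271π²/2.313² ≈ 5.4
  n=2: λ₂ = 11.7084π²/2.313² ≈ 21.6 (4× faster decay)
  n=3: λ₃ = 26.3439π²/2.313² ≈ 48.599 (9× faster decay)
As t → ∞, higher modes decay exponentially faster. The n=1 mode dominates: T ~ c₁ sin(πx/2.313) e^{-λ₁t}.
Decay rate: λ₁ = 2.9271π²/2.313² ≈ 5.4.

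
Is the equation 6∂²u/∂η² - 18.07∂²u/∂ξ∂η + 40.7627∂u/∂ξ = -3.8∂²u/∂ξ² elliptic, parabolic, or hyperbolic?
Rewriting in standard form: 3.8∂²u/∂ξ² - 18.07∂²u/∂ξ∂η + 6∂²u/∂η² + 40.7627∂u/∂ξ = 0. Computing B² - 4AC with A = 3.8, B = -18.07, C = 6: discriminant = 235.3249 (positive). Answer: hyperbolic.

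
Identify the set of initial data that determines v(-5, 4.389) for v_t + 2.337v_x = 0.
A single point: x = -15.257093. The characteristic through (-5, 4.389) is x - 2.337t = const, so x = -5 - 2.337·4.389 = -15.257093.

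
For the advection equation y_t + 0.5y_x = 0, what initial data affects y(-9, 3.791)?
A single point: x = -10.8955. The characteristic through (-9, 3.791) is x - 0.5t = const, so x = -9 - 0.5·3.791 = -10.8955.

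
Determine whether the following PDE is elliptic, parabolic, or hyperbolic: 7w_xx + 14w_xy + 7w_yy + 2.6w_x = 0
Coefficients: A = 7, B = 14, C = 7. B² - 4AC = 0, which is zero, so the equation is parabolic.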